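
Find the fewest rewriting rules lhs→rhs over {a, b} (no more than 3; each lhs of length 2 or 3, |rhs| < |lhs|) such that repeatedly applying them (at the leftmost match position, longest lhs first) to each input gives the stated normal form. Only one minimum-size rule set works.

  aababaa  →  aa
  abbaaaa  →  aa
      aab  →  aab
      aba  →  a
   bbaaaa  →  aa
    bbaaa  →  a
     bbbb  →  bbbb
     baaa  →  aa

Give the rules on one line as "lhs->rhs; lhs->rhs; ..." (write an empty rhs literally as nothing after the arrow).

  | aababaa => aabaa => aaa => aa
  | abbaaaa => abaaa => aaa => aa
  | aab
  | aba => a

aaa->aa; ba->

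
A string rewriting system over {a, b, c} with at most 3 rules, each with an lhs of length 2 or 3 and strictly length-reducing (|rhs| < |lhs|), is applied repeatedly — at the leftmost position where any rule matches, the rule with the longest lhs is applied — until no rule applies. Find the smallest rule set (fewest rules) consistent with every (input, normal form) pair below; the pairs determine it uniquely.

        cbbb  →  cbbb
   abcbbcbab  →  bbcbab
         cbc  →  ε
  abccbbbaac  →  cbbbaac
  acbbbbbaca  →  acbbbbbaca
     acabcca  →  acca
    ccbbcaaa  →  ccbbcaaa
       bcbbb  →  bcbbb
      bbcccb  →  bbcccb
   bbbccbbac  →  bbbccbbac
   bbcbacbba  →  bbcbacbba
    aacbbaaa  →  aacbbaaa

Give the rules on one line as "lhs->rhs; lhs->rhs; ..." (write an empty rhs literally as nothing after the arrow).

  | cbbb
  | abcbbcbab => bbcbab
  | cbc => ε
  | abccbbbaac => cbbbaac

abc->; cbc->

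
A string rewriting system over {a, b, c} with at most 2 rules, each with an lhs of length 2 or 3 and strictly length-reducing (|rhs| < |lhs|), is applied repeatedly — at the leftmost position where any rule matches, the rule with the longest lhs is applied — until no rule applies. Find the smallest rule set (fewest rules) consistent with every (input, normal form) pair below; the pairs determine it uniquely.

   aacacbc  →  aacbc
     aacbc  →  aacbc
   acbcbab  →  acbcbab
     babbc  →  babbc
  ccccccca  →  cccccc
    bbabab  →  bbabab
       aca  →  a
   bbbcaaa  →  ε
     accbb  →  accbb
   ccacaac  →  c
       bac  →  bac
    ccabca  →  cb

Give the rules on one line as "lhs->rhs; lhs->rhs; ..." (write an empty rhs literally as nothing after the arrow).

bbb->cc; ca->

  | aacacbc => aacbc
  | aacbc
  | acbcbab
  | babbc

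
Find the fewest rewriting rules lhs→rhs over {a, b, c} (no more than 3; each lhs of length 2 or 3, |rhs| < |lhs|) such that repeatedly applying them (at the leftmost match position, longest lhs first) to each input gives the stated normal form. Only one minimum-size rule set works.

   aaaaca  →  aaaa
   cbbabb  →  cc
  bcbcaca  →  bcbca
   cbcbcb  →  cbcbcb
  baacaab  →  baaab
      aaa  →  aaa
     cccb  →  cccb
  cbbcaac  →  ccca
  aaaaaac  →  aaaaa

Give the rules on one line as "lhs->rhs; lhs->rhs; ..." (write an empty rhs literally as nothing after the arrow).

ac->; bb->c

  | aaaaca => aaaa
  | cbbabb => ccabb => ccac => cc
  | bcbcaca => bcbca
  | cbcbcb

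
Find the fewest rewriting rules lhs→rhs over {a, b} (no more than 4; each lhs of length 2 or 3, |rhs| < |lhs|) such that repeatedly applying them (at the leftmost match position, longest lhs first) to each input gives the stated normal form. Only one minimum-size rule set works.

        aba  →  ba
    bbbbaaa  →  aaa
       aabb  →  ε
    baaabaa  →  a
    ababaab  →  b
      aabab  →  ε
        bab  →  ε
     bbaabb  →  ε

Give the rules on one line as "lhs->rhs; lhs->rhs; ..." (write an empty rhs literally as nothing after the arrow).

ab->b; baa->a; bb->

  | aba => ba
  | bbbbaaa => bbaaa => aaa
  | aabb => abb => bb => ε
  | baaabaa => aabaa => abaa => baa => a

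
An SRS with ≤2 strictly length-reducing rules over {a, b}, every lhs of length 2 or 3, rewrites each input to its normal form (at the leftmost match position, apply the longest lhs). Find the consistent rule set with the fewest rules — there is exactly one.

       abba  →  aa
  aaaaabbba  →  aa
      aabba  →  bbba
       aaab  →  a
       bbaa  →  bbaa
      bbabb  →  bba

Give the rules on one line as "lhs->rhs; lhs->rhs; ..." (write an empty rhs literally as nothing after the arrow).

  | abba => aba => aa
  | aaaaabbba => aaabbbba => abbbbba => abbbba => abbba => abba => aba => aa
  | aabba => bbba
  | aaab => abb => ab => a

aab->bb; ab->a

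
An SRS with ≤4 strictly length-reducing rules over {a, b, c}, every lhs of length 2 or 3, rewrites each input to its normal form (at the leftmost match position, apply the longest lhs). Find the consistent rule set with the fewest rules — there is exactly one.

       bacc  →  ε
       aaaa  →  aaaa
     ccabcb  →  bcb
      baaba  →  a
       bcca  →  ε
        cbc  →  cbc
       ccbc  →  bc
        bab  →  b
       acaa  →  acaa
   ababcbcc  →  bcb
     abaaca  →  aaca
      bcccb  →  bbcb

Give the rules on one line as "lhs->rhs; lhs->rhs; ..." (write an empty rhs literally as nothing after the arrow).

abc->bc; ba->; cc->; ccc->bc

  | bacc => cc => ε
  | aaaa
  | ccabcb => abcb => bcb
  | baaba => aba => a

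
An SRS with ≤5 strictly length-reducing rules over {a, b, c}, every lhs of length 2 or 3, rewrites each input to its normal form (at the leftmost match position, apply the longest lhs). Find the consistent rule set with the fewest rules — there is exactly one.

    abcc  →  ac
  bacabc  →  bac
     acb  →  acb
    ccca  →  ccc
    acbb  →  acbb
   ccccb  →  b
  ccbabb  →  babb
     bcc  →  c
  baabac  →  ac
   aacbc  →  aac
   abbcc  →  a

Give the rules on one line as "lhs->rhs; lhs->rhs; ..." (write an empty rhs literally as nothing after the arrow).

aab->c; bc->; ca->c; ccb->b

  | abcc => ac
  | bacabc => bacbc => bac
  | acb
  | ccca => ccc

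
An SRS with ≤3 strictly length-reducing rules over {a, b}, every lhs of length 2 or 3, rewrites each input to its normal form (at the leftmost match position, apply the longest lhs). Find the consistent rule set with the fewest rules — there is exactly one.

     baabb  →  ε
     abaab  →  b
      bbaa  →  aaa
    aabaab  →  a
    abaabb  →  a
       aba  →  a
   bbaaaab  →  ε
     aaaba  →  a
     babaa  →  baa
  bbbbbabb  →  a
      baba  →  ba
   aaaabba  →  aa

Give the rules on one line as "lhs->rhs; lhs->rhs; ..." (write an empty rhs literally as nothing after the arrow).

  | baabb => bbb => ab => ε
  | abaab => aab => b
  | bbaa => aaa
  | aabaab => baab => bb => a

aab->b; ab->; bb->a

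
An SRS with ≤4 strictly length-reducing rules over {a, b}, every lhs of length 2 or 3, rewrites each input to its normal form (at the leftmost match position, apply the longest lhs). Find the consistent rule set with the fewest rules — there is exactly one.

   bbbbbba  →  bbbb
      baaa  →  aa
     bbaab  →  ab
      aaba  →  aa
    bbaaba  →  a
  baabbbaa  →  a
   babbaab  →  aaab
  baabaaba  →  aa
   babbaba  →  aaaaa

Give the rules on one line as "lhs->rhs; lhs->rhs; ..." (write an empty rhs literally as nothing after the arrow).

ba->; bab->aa; bba->

  | bbbbbba => bbbb
  | baaa => aa
  | bbaab => ab
  | aaba => aa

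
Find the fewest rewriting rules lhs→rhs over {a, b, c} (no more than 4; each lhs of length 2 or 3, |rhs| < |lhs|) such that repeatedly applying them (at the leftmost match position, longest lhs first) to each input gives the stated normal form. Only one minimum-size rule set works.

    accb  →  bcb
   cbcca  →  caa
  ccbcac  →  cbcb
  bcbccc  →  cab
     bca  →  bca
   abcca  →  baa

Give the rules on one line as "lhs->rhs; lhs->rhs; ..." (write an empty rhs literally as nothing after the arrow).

  | accb => bcb
  | cbcca => ccaa => caa
  | ccbcac => cbcac => cbcb
  | bcbccc => bccac => caac => cab

ac->b; bcc->ca; cc->c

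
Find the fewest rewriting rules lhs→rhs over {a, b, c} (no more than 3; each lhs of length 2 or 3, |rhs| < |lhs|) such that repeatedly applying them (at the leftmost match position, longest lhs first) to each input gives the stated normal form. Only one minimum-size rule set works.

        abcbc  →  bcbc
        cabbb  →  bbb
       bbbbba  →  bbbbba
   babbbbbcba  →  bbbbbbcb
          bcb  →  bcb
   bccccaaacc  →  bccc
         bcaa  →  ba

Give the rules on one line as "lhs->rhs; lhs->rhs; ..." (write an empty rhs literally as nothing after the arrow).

ab->b; ca->; cba->cb

  | abcbc => bcbc
  | cabbb => bbb
  | bbbbba
  | babbbbbcba => bbbbbbcba => bbbbbbcb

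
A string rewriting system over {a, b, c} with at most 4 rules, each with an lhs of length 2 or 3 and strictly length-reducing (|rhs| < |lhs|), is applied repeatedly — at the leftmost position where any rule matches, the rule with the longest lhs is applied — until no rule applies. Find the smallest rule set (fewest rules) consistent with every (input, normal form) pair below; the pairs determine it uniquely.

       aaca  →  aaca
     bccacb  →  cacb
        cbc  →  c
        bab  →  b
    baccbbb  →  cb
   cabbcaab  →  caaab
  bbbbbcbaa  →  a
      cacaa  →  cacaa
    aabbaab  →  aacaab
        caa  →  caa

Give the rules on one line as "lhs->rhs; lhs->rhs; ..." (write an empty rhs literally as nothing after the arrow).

  | aaca
  | bccacb => cacb
  | cbc => c
  | bab => b

ba->; bb->c; bc->; cc->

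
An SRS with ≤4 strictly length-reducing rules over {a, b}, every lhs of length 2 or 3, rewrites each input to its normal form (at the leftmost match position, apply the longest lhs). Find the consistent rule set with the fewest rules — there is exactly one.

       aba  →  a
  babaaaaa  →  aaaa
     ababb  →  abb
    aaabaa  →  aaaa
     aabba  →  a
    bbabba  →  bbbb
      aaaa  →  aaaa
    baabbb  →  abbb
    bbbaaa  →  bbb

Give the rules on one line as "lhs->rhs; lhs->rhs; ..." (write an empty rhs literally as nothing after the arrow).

aab->a; ba->; bba->bb

  | aba => a
  | babaaaaa => baaaaa => aaaa
  | ababb => abb
  | aaabaa => aaaa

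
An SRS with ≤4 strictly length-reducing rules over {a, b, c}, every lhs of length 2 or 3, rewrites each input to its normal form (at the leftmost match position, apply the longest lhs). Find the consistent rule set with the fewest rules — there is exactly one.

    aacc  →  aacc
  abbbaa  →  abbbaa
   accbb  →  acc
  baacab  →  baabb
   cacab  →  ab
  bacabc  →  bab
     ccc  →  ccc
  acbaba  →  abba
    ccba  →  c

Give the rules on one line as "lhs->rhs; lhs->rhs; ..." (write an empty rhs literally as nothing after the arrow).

  | aacc
  | abbbaa
  | accbb => accb => acc
  | baacab => baabb

bc->; ca->b; cb->c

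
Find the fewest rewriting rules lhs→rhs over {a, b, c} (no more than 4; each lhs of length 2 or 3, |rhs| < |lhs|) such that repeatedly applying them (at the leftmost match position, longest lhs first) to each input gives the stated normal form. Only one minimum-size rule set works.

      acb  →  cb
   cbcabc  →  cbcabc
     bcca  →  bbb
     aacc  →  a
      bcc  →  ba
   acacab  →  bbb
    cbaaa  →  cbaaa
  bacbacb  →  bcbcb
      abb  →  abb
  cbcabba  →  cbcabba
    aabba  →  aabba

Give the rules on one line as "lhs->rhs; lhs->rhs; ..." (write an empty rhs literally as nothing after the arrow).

  | acb => cb
  | cbcabc
  | bcca => bbb
  | aacc => acc => cc => a

ac->c; cc->a; cca->bb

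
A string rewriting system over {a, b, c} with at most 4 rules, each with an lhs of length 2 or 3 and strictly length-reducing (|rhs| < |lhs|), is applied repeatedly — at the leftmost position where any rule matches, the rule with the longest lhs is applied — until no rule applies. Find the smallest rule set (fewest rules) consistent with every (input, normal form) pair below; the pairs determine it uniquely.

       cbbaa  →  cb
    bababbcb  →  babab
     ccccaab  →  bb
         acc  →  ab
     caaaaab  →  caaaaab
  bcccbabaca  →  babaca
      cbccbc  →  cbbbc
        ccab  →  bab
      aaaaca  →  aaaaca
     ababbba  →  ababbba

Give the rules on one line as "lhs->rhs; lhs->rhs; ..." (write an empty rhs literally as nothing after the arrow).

  | cbbaa => cb
  | bababbcb => babab
  | ccccaab => bccaab => bbaab => bb
  | acc => ab

baa->; bcb->; cc->b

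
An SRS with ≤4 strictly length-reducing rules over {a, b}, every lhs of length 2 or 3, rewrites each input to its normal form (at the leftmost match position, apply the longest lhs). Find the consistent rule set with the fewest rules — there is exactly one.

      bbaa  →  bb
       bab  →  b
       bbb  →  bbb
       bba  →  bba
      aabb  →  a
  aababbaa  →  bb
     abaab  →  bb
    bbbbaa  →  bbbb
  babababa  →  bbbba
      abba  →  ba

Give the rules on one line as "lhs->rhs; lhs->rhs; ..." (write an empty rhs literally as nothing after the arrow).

  | bbaa => bb
  | bab => b
  | bbb
  | bba

ab->; aba->ba; abb->ab; baa->b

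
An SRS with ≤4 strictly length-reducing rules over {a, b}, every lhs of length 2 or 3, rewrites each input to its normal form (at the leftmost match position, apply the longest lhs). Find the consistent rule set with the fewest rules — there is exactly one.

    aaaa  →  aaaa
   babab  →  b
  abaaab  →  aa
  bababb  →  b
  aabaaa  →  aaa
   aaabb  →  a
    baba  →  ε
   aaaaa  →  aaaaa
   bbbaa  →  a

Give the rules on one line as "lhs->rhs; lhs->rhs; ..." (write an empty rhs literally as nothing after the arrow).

aab->; ab->a; ba->; bb->b

  | aaaa
  | babab => bab => b
  | abaaab => aaaab => aa
  | bababb => babb => bb => b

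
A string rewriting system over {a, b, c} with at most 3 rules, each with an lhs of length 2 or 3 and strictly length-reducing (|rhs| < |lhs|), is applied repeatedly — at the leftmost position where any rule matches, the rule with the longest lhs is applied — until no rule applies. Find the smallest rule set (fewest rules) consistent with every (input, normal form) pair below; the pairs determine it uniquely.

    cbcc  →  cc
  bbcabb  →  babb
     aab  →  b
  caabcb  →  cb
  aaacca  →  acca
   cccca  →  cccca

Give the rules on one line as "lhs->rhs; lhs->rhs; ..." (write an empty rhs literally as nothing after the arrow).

  | cbcc => cc
  | bbcabb => babb
  | aab => b
  | caabcb => cbcb => cb

aa->; bc->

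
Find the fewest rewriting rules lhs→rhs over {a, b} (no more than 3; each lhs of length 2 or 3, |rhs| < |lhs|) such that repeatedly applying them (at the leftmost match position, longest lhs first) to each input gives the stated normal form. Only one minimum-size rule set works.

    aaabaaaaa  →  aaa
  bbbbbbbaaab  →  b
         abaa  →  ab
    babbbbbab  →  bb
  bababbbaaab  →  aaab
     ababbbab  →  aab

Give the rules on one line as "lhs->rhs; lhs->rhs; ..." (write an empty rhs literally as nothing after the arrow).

ba->; baa->b; bbb->

  | aaabaaaaa => aaabaaa => aaaba => aaa
  | bbbbbbbaaab => bbbbaaab => baaab => bab => b
  | abaa => ab
  | babbbbbab => bbbbbab => bbab => bb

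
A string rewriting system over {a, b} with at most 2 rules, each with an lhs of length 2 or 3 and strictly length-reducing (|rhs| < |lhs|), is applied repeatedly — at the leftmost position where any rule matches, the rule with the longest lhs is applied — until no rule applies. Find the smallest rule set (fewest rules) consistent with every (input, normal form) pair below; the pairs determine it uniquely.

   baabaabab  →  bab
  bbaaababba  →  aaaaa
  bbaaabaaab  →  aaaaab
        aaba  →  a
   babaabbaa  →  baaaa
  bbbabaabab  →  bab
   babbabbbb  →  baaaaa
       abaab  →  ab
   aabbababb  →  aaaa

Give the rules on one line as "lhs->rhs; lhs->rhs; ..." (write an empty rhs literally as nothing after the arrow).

aba->; bb->a

  | baabaabab => baabab => bab
  | bbaaababba => aaaababba => aaabba => aaaaa
  | bbaaabaaab => aaaabaaab => aaaaab
  | aaba => a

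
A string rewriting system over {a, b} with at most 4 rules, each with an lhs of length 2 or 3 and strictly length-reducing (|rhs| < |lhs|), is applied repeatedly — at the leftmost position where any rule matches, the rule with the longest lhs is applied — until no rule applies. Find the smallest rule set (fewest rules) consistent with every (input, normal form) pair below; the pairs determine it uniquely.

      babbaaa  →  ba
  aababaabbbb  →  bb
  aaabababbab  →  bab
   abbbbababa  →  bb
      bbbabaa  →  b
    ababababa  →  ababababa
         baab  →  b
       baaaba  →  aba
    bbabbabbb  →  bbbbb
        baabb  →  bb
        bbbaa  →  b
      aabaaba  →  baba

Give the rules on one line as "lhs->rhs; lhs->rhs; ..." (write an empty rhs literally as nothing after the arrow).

aa->b; abb->aa; baa->; bba->b

  | babbaaa => baaaaa => aaa => ba
  | aababaabbbb => bbabaabbbb => bbaabbbb => babbbb => baabb => bb
  | aaabababbab => babababbab => bababaaab => babaab => bab
  | abbbbababa => aabbababa => bbbababa => bbbaba => bbba => bb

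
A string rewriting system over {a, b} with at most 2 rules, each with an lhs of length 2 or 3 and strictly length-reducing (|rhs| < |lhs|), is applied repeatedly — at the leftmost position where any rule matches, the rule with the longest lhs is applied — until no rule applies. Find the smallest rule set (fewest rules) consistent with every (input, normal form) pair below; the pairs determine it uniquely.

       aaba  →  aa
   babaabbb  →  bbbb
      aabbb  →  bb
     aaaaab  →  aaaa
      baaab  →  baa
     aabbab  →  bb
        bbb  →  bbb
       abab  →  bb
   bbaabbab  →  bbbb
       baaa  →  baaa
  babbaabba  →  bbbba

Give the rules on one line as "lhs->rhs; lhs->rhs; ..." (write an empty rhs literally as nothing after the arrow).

  | aaba => aa
  | babaabbb => bbaabbb => bbabb => bbbb
  | aabbb => abb => bb
  | aaaaab => aaaa

aab->a; ab->b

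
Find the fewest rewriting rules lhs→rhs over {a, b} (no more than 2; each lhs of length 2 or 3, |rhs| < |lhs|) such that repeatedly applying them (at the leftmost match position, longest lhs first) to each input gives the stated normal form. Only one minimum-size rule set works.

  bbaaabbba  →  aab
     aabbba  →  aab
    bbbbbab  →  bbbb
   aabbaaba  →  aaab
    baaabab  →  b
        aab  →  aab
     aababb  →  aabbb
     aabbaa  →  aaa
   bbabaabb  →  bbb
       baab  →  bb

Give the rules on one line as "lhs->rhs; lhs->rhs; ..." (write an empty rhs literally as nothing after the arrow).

ba->b; bba->

  | bbaaabbba => aabbba => aab
  | aabbba => aab
  | bbbbbab => bbbb
  | aabbaaba => aaaba => aaab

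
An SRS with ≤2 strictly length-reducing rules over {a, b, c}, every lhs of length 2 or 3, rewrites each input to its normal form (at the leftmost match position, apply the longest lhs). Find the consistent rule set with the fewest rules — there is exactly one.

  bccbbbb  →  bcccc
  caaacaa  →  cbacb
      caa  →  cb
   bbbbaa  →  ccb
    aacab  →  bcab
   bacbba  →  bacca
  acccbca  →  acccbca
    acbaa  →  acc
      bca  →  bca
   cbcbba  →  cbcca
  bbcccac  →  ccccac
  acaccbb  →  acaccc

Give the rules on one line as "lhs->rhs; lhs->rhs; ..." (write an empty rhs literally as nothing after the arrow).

aa->b; bb->c

  | bccbbbb => bcccbb => bcccc
  | caaacaa => cbacaa => cbacb
  | caa => cb
  | bbbbaa => cbbaa => ccaa => ccb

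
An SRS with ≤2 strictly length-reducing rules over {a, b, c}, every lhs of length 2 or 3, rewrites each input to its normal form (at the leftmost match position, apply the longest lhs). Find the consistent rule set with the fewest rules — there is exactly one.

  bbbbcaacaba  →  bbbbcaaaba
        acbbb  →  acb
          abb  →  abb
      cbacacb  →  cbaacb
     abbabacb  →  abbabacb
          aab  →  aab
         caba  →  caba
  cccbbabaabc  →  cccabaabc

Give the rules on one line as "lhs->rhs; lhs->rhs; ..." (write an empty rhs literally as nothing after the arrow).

  | bbbbcaacaba => bbbbcaaaba
  | acbbb => acb
  | abb
  | cbacacb => cbaacb

aca->aa; cbb->c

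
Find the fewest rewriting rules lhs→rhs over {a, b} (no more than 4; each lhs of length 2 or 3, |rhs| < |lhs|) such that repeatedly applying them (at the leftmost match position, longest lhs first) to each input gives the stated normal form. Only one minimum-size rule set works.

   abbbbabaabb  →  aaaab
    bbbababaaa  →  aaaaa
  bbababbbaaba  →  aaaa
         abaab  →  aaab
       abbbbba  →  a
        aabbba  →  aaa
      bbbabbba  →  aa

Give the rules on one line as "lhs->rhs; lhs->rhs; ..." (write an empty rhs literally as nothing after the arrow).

  | abbbbabaabb => ababaabb => aabaabb => aaaabb => aaaab
  | bbbababaaa => ababaaa => aabaaa => aaaaa
  | bbababbbaaba => babbbaaba => abbbaaba => aaaba => aaaa
  | abaab => aaab

ba->a; bb->b; bba->; bbb->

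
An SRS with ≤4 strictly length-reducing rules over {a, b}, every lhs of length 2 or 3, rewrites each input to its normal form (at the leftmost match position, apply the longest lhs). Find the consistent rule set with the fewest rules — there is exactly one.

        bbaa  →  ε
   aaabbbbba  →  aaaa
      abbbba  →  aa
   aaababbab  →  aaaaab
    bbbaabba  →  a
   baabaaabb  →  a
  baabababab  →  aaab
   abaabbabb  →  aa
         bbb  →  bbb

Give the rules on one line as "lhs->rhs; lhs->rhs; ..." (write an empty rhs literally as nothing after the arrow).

abb->a; ba->a; baa->; bba->ba

  | bbaa => baa => ε
  | aaabbbbba => aaabbba => aaaba => aaaa
  | abbbba => abba => aa
  | aaababbab => aaaabbab => aaaaab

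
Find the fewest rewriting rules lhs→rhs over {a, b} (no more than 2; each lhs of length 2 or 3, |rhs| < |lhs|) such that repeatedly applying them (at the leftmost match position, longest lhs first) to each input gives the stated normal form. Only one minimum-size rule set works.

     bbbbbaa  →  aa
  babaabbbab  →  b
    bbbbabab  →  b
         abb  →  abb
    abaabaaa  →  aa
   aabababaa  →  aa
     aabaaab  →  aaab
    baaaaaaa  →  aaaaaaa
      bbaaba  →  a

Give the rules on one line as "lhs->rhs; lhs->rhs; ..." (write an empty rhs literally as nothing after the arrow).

  | bbbbbaa => bbbbaa => bbbaa => bbaa => baa => aa
  | babaabbbab => abaabbbab => abbbab => abbab => abab => b
  | bbbbabab => bbbabab => bbabab => babab => abab => b
  | abb

aba->; ba->a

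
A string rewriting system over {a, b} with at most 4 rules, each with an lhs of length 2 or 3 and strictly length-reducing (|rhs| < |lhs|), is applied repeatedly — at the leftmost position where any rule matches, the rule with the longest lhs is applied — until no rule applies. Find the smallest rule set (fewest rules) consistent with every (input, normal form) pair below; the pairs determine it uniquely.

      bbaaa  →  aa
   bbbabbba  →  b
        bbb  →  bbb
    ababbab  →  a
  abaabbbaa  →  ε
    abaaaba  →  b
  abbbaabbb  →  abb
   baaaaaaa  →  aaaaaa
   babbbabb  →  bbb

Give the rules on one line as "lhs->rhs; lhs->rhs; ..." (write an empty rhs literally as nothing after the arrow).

aba->b; ba->; bab->a; bba->ba

  | bbaaa => baaa => aa
  | bbbabbba => bbabbba => babbba => abba => aba => b
  | bbb
  | ababbab => bbbab => bbab => bab => a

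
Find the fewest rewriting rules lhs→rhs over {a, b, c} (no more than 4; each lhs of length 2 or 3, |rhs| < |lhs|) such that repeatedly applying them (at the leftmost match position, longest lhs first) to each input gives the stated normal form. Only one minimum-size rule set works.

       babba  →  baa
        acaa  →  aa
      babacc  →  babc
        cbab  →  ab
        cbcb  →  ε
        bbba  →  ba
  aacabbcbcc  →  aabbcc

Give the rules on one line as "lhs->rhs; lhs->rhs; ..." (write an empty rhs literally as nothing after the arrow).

  | babba => baa
  | acaa => aa
  | babacc => babc
  | cbab => ab

ac->; bba->a; cb->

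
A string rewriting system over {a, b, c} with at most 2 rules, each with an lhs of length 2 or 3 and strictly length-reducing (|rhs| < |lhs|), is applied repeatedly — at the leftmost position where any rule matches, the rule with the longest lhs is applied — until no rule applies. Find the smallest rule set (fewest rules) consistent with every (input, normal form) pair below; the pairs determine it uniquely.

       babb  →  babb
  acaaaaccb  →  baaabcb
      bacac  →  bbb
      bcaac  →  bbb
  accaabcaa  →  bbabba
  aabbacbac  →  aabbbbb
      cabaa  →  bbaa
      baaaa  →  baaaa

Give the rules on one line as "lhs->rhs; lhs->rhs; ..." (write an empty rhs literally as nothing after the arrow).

  | babb
  | acaaaaccb => baaaaccb => baaabcb
  | bacac => bbac => bbb
  | bcaac => bbac => bbb

ac->b; ca->b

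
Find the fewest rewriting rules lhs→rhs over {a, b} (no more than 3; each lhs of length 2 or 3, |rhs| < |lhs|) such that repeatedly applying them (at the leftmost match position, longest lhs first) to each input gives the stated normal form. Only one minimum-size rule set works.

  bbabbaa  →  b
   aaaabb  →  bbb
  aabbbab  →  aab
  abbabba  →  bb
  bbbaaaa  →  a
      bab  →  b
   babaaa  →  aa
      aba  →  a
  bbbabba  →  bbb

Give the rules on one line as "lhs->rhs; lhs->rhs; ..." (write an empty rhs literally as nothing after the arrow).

  | bbabbaa => bbbaa => bba => b
  | aaaabb => bbabb => bbb
  | aabbbab => aabab => aab
  | abbabba => aabba => aaa => bb

aaa->bb; abb->a; ba->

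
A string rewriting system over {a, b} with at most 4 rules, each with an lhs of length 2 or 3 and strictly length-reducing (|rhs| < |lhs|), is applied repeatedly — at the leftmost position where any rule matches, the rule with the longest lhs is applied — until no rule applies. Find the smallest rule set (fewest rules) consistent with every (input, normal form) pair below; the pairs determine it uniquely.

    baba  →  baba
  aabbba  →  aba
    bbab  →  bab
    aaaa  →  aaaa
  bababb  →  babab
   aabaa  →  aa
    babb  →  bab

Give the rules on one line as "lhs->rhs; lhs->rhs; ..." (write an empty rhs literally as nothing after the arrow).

  | baba
  | aabbba => abbba => abba => aba
  | bbab => bab
  | aaaa

aab->ab; baa->a; bb->b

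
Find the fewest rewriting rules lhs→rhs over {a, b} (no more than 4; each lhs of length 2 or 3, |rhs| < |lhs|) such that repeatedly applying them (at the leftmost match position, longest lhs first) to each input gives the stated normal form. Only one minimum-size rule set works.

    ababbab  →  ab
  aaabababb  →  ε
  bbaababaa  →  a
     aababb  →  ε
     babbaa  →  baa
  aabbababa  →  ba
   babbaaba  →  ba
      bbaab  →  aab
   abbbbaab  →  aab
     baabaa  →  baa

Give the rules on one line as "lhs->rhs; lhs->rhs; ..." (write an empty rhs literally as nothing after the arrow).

aba->; abb->bb; bb->

  | ababbab => bbab => ab
  | aaabababb => aababb => abb => bb => ε
  | bbaababaa => aababaa => abaa => a
  | aababb => abb => bb => ε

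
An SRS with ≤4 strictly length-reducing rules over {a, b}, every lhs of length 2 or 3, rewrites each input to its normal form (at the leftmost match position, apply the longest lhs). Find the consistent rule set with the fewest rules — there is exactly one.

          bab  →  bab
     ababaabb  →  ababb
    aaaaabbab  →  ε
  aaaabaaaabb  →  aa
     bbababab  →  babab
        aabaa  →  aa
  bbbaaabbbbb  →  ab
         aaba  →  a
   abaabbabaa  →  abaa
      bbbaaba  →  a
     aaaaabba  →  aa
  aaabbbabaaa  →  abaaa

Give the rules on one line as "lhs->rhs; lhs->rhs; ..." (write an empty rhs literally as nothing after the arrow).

  | bab
  | ababaabb => ababb
  | aaaaabbab => aaabab => aab => ε
  | aaaabaaaabb => aaaaaabb => aaaab => aa

aab->; bba->; bbb->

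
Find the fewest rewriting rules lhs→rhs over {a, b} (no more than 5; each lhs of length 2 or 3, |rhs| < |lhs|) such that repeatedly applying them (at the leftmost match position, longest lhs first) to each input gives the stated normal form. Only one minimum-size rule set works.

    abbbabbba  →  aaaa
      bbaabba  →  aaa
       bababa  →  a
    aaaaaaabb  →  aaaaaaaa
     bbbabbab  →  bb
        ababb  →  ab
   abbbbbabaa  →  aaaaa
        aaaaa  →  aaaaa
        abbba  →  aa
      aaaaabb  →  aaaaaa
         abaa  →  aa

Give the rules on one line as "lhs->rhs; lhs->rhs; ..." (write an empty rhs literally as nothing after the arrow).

abb->aa; ba->; bab->; bba->

  | abbbabbba => aababbba => aabba => aaaa
  | bbaabba => abba => aaa
  | bababa => aba => a
  | aaaaaaabb => aaaaaaaa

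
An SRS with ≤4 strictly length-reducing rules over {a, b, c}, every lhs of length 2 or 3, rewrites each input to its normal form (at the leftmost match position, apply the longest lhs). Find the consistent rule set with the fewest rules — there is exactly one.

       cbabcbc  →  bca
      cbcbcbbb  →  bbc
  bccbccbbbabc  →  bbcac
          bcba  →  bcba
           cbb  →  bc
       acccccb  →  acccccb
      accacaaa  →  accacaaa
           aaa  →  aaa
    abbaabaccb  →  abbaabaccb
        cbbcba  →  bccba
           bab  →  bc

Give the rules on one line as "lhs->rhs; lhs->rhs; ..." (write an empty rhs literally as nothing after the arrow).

bab->bc; cbb->bc; cbc->ba

  | cbabcbc => cbccbc => bacbc => baba => bca
  | cbcbcbbb => babcbbb => bccbbb => bcbcb => bbab => bbc
  | bccbccbbbabc => bcbacbbbabc => bcbabcbabc => bcbccbabc => bbacbabc => bbacbcc => bbabac => bbcac
  | bcba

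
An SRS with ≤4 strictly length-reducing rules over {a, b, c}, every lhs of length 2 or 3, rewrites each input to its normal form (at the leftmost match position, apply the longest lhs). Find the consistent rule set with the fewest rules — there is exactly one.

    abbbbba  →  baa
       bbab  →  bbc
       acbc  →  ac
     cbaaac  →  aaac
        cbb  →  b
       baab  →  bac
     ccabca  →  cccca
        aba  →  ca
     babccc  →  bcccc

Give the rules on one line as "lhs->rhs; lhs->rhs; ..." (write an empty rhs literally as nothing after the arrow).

ab->c; bbb->ba; cb->

  | abbbbba => cbbbba => bbba => baa
  | bbab => bbc
  | acbc => ac
  | cbaaac => aaac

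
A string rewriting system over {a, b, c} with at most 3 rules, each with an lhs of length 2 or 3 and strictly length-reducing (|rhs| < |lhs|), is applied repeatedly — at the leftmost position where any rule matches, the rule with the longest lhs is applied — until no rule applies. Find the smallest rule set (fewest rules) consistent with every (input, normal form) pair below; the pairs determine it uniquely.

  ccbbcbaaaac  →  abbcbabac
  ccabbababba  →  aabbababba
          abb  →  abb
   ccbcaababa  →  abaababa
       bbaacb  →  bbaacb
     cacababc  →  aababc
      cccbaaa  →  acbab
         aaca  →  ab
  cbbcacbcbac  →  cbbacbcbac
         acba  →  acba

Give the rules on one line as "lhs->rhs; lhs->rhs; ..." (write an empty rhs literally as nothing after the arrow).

  | ccbbcbaaaac => abbcbaaaac => abbcbabac
  | ccabbababba => aabbababba
  | abb
  | ccbcaababa => abcaababa => abaababa

aaa->ab; ca->a; cc->a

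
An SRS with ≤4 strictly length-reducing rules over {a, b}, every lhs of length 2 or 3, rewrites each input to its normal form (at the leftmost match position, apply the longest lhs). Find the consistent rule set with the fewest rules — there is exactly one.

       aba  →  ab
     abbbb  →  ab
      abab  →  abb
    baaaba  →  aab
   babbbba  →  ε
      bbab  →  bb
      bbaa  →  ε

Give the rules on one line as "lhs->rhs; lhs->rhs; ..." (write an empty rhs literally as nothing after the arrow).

  | aba => ab
  | abbbb => ab
  | abab => abb
  | baaaba => aaba => aab

aba->ab; ba->; bbb->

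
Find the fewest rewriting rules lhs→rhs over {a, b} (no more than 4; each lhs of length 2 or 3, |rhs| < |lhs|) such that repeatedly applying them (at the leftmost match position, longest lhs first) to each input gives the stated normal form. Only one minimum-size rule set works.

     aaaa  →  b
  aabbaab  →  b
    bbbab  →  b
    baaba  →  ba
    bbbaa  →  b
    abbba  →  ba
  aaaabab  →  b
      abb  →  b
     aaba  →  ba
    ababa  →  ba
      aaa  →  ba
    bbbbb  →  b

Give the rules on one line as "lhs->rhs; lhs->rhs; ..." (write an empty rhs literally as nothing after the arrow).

  | aaaa => baa => bb => b
  | aabbaab => bbbaab => bbaab => baab => bbb => bb => b
  | bbbab => bbab => bab => bb => b
  | baaba => bbba => bba => ba

aa->b; ab->b; bb->b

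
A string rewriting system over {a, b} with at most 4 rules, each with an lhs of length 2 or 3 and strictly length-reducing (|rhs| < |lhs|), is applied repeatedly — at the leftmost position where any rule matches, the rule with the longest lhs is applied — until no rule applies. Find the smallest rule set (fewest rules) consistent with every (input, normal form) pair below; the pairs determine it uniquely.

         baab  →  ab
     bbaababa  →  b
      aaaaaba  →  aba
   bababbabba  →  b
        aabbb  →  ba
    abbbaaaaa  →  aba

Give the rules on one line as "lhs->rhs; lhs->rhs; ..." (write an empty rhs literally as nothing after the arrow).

  | baab => bba => ab
  | bbaababa => abababa => abaaba => abbaa => aaba => baa => b
  | aaaaaba => aaaba => aba
  | bababbabba => baabbabba => bbababba => abbabba => aabbba => babba => baba => baa => b

aa->; aab->ba; bab->ba; bba->ab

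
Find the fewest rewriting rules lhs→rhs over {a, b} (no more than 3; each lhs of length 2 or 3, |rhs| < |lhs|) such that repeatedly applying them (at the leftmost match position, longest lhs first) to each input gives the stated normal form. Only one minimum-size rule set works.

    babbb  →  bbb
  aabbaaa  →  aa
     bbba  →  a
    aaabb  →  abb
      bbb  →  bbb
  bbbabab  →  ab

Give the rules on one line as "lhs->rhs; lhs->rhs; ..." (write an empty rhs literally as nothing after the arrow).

aaa->a; ba->; bba->aa

  | babbb => bbb
  | aabbaaa => aaaaaa => aaaa => aa
  | bbba => baa => a
  | aaabb => abb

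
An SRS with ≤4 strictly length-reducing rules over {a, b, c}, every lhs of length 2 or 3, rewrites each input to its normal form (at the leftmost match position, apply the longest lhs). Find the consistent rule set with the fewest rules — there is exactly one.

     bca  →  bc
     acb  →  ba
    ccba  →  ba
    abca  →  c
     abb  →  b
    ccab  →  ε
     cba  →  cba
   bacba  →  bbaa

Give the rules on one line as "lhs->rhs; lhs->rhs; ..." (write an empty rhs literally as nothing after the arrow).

ab->; acb->ba; ca->c; cc->

  | bca => bc
  | acb => ba
  | ccba => ba
  | abca => ca => c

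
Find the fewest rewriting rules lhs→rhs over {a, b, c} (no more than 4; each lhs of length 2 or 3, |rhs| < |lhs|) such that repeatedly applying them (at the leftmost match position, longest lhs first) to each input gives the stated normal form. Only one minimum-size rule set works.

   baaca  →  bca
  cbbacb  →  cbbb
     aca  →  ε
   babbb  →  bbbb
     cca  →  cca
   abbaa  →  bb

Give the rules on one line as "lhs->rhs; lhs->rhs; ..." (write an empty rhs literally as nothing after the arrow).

  | baaca => bca
  | cbbacb => cbbab => cbbb
  | aca => aa => ε
  | babbb => bbbb

aa->; ab->b; ac->a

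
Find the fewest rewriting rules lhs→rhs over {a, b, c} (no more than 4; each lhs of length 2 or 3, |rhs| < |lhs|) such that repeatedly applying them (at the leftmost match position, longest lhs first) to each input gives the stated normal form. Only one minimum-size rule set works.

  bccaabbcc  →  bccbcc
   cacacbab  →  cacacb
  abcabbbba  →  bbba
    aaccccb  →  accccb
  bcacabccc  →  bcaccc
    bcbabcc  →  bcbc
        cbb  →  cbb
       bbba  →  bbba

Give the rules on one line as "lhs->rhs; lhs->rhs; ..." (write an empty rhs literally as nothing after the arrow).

  | bccaabbcc => bccabbcc => bccbcc
  | cacacbab => cacacb
  | abcabbbba => abbbba => bbba
  | aaccccb => accccb

aa->a; ab->; abc->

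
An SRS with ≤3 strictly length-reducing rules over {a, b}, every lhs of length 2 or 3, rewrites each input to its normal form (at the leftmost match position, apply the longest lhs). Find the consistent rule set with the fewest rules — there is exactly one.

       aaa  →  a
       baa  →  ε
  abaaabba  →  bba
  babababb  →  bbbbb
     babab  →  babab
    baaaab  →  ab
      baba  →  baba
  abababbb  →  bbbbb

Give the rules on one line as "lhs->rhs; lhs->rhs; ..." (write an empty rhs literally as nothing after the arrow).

  | aaa => aa => a
  | baa => ε
  | abaaabba => aabba => abba => bba
  | babababb => bababbb => babbbb => bbbbb

aa->a; abb->bb; baa->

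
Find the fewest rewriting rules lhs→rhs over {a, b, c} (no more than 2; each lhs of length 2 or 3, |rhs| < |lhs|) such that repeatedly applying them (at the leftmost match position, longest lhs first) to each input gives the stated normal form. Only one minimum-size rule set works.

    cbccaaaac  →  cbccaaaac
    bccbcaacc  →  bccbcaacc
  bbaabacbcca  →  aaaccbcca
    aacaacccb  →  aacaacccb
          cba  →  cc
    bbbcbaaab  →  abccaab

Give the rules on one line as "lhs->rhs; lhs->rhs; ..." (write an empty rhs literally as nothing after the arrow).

ba->c; bb->a

  | cbccaaaac
  | bccbcaacc
  | bbaabacbcca => aaabacbcca => aaaccbcca
  | aacaacccb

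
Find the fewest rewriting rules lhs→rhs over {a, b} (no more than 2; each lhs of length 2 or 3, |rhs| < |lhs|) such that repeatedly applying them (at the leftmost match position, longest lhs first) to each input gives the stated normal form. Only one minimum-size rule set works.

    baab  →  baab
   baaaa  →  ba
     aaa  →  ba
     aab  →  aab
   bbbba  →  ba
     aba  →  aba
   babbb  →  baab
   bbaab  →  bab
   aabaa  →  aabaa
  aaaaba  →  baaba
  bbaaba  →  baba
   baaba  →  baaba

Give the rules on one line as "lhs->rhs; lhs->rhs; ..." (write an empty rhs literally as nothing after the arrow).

  | baab
  | baaaa => bbaa => aaa => ba
  | aaa => ba
  | aab

aaa->ba; bb->a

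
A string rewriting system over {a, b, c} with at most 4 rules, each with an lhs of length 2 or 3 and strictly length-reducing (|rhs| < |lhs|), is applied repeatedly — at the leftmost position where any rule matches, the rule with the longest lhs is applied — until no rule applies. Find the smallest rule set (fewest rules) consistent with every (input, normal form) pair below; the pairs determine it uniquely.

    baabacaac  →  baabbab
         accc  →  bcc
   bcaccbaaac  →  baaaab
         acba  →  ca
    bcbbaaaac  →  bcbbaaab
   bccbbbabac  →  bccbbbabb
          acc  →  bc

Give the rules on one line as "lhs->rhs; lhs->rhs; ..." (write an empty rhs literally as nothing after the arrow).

  | baabacaac => baabbaac => baabbab
  | accc => bcc
  | bcaccbaaac => bcbcbaaac => bcbaaaac => baaaaac => baaaab
  | acba => ca

ac->b; acb->c; cba->aa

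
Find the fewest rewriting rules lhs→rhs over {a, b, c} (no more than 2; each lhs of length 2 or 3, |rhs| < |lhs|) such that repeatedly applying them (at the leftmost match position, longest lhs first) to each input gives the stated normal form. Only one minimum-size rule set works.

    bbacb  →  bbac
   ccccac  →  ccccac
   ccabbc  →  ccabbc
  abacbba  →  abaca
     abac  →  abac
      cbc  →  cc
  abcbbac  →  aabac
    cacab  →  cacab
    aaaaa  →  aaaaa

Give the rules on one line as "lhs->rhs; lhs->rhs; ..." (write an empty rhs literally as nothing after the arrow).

  | bbacb => bbac
  | ccccac
  | ccabbc
  | abacbba => abacba => abaca

bcb->a; cb->c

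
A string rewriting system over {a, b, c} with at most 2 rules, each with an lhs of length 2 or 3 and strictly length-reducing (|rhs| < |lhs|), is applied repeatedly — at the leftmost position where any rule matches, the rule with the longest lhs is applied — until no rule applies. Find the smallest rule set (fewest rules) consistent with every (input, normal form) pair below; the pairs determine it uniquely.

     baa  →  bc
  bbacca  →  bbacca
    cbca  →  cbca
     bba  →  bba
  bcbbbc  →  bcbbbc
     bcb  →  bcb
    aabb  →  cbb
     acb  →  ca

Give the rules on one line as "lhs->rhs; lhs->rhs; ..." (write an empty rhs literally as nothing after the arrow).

aa->c; acb->ca

  | baa => bc
  | bbacca
  | cbca
  | bba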